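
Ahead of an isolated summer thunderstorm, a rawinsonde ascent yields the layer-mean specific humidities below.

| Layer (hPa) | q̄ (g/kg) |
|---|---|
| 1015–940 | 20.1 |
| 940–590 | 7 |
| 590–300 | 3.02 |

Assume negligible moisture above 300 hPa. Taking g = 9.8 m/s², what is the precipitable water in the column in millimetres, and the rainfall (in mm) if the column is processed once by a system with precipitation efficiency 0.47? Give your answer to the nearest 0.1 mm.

Precipitable water is the column-integrated vapour mass per unit area: PW = (1/g) Σ q̄ Δp, with q in kg/kg and Δp in Pa (1 kg/m² of water = 1 mm).
Layer 1015–940 hPa: Δp = 75 hPa = 7500 Pa, q̄ = 0.0201 kg/kg → 0.0201 × 7500 / 9.8 = 15.38 mm
Layer 940–590 hPa: Δp = 350 hPa = 35000 Pa, q̄ = 0.007 kg/kg → 0.007 × 35000 / 9.8 = 25.00 mm
Layer 590–300 hPa: Δp = 290 hPa = 29000 Pa, q̄ = 0.00302 kg/kg → 0.00302 × 29000 / 9.8 = 8.94 mm
PW = 15.38 + 25.00 + 8.94 = 49.32 ≈ 49.3 mm.
Rainfall = ε × PW = 0.47 × 49.3 = 23.2 mm.

PW ≈ 49.3 mm; rainfall ≈ 23.2 mm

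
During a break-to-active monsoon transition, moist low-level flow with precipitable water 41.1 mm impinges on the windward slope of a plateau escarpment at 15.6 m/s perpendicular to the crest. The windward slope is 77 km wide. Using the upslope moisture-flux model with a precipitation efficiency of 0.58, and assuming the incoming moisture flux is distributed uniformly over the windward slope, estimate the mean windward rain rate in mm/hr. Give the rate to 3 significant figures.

R ≈ 17.4 mm/hr

Incoming column moisture flux per unit ridge length: F = V × PW = 15.6 × 41.1 = 641.16 mm·m/s.
Spread over the 77 km slope with efficiency ε = 0.58: R = ε·F/W = 0.58 × 641.16 / 77000 m = 4.830e-03 mm/s.
R = 4.830e-03 × 3600 = 17.4 mm/hr.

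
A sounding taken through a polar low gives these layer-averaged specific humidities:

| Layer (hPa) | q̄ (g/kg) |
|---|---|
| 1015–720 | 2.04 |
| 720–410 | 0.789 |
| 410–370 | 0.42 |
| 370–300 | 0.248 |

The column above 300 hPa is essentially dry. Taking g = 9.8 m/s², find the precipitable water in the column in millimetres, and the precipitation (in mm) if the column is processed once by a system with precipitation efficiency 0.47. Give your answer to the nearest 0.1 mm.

Precipitable water is the column-integrated vapour mass per unit area: PW = (1/g) Σ q̄ Δp, with q in kg/kg and Δp in Pa (1 kg/m² of water = 1 mm).
Layer 1015–720 hPa: Δp = 295 hPa = 29500 Pa, q̄ = 0.00204 kg/kg → 0.00204 × 29500 / 9.8 = 6.14 mm
Layer 720–410 hPa: Δp = 310 hPa = 31000 Pa, q̄ = 0.000789 kg/kg → 0.000789 × 31000 / 9.8 = 2.50 mm
Layer 410–370 hPa: Δp = 40 hPa = 4000 Pa, q̄ = 0.00042 kg/kg → 0.00042 × 4000 / 9.8 = 0.17 mm
Layer 370–300 hPa: Δp = 70 hPa = 7000 Pa, q̄ = 0.000248 kg/kg → 0.000248 × 7000 / 9.8 = 0.18 mm
PW = 6.14 + 2.50 + 0.17 + 0.18 = 8.99 ≈ 9.0 mm.
Precipitation = ε × PW = 0.47 × 9.0 = 4.2 mm.

PW ≈ 9.0 mm; precipitation ≈ 4.2 mm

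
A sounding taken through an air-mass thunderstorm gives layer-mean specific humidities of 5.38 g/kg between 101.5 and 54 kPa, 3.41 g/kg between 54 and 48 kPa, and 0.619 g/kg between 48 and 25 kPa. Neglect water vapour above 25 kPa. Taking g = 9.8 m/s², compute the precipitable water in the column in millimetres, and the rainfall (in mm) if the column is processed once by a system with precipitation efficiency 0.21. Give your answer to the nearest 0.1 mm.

PW ≈ 29.6 mm; rainfall ≈ 6.2 mm

Precipitable water is the column-integrated vapour mass per unit area: PW = (1/g) Σ q̄ Δp, with q in kg/kg and Δp in Pa (1 kg/m² of water = 1 mm).
Layer 101.5–54 kPa: Δp = 475 hPa = 47500 Pa, q̄ = 0.00538 kg/kg → 0.00538 × 47500 / 9.8 = 26.08 mm
Layer 54–48 kPa: Δp = 60 hPa = 6000 Pa, q̄ = 0.00341 kg/kg → 0.00341 × 6000 / 9.8 = 2.09 mm
Layer 48–25 kPa: Δp = 230 hPa = 23000 Pa, q̄ = 0.000619 kg/kg → 0.000619 × 23000 / 9.8 = 1.45 mm
PW = 26.08 + 2.09 + 1.45 = 29.62 ≈ 29.6 mm.
Rainfall = ε × PW = 0.21 × 29.6 = 6.2 mm.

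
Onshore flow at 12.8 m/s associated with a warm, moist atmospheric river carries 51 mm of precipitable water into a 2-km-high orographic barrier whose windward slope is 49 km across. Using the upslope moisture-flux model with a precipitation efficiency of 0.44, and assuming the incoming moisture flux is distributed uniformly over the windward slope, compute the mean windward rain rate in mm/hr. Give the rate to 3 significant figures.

R ≈ 21.1 mm/hr

Incoming column moisture flux per unit ridge length: F = V × PW = 12.8 × 51 = 652.8 mm·m/s.
Spread over the 49 km slope with efficiency ε = 0.44: R = ε·F/W = 0.44 × 652.8 / 49000 m = 5.862e-03 mm/s.
R = 5.862e-03 × 3600 = 21.1 mm/hr.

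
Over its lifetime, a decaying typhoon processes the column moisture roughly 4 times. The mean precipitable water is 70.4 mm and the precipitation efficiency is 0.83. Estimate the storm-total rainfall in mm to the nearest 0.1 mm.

Each cycle deposits ε × PW = 0.83 × 70.4 = 58.432 mm.
Over 4 cycles: 4 × 58.432 = 233.7 mm.

rainfall ≈ 233.7 mm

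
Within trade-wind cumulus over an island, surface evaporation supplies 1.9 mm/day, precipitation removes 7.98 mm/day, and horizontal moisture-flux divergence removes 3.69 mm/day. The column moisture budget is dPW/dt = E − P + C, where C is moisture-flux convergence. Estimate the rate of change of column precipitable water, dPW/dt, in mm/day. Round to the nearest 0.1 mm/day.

dPW/dt = E − P + C = 1.9 − 7.98 + (-3.69) = -9.8 mm/day.

dPW/dt ≈ -9.8 mm/day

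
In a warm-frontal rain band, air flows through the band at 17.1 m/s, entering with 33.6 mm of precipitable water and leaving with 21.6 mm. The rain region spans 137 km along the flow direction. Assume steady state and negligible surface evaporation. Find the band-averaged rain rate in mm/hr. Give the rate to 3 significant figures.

Column moisture flux per unit crosswind length is F = V × PW.
Inflow: F_in = 17.1 × 33.6 = 574.56 mm·m/s
Outflow: F_out = 17.1 × 21.6 = 369.36 mm·m/s
Steady-state rate R = (F_in − F_out)/L = (574.56 − 369.36) / 137000 m = 1.498e-03 mm/s.
R = 1.498e-03 × 3600 = 5.39 mm/hr.

R ≈ 5.39 mm/hr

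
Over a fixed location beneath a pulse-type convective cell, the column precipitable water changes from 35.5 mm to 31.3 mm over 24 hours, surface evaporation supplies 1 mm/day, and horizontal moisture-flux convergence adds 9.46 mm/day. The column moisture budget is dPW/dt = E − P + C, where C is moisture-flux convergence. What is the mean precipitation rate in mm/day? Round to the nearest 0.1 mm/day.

dPW/dt = (31.3 − 35.5) mm / (24/24 day) = -4.200 mm/day.
P = E + C − dPW/dt = 1 + (9.46) − (-4.200) = 14.7 mm/day.

P ≈ 14.7 mm/day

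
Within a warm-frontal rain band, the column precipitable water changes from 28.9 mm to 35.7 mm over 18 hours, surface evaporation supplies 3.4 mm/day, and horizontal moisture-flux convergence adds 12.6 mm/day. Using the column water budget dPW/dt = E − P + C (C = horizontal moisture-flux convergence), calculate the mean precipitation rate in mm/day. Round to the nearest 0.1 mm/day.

P ≈ 6.9 mm/day

dPW/dt = (35.7 − 28.9) mm / (18/24 day) = +9.067 mm/day.
P = E + C − dPW/dt = 3.4 + (12.6) − (+9.067) = 6.9 mm/day.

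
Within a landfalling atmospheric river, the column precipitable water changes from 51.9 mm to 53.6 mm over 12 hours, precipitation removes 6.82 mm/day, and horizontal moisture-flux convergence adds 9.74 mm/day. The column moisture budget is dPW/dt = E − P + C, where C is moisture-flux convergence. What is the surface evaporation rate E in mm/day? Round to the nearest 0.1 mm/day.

dPW/dt = (53.6 − 51.9) mm / (12/24 day) = +3.400 mm/day.
E = dPW/dt + P − C = (+3.400) + 6.82 − (9.74) = 0.5 mm/day.

E ≈ 0.5 mm/day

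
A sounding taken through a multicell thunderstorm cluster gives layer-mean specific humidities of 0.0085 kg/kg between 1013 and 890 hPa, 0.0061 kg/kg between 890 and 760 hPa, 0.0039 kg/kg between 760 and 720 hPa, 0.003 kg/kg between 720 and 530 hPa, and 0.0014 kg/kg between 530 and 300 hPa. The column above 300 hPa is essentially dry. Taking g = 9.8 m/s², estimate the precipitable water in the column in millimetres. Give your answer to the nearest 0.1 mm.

PW ≈ 29.5 mm

Precipitable water is the column-integrated vapour mass per unit area: PW = (1/g) Σ q̄ Δp, with q in kg/kg and Δp in Pa (1 kg/m² of water = 1 mm).
Layer 1013–890 hPa: Δp = 123 hPa = 12300 Pa, q̄ = 0.0085 kg/kg → 0.0085 × 12300 / 9.8 = 10.67 mm
Layer 890–760 hPa: Δp = 130 hPa = 13000 Pa, q̄ = 0.0061 kg/kg → 0.0061 × 13000 / 9.8 = 8.09 mm
Layer 760–720 hPa: Δp = 40 hPa = 4000 Pa, q̄ = 0.0039 kg/kg → 0.0039 × 4000 / 9.8 = 1.59 mm
Layer 720–530 hPa: Δp = 190 hPa = 19000 Pa, q̄ = 0.003 kg/kg → 0.003 × 19000 / 9.8 = 5.82 mm
Layer 530–300 hPa: Δp = 230 hPa = 23000 Pa, q̄ = 0.0014 kg/kg → 0.0014 × 23000 / 9.8 = 3.29 mm
PW = 10.67 + 8.09 + 1.59 + 5.82 + 3.29 = 29.46 ≈ 29.5 mm.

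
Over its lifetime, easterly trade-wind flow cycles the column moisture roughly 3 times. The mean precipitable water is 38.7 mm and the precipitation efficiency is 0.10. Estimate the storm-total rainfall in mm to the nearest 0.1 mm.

Each cycle deposits ε × PW = 0.10 × 38.7 = 3.87 mm.
Over 3 cycles: 3 × 3.87 = 11.6 mm.

rainfall ≈ 11.6 mm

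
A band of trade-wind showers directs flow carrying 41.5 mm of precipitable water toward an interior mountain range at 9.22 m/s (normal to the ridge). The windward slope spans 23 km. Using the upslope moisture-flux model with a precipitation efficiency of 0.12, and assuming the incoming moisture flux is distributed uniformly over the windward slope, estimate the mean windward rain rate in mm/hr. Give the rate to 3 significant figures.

R ≈ 7.19 mm/hr

Incoming column moisture flux per unit ridge length: F = V × PW = 9.22 × 41.5 = 382.63 mm·m/s.
Spread over the 23 km slope with efficiency ε = 0.12: R = ε·F/W = 0.12 × 382.63 / 23000 m = 1.996e-03 mm/s.
R = 1.996e-03 × 3600 = 7.19 mm/hr.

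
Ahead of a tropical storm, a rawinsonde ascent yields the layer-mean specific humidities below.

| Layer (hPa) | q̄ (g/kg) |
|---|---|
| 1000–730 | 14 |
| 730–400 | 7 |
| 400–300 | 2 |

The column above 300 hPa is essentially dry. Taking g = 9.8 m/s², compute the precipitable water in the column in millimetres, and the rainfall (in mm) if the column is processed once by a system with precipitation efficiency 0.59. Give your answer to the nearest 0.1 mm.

PW ≈ 64.2 mm; rainfall ≈ 37.9 mm

Precipitable water is the column-integrated vapour mass per unit area: PW = (1/g) Σ q̄ Δp, with q in kg/kg and Δp in Pa (1 kg/m² of water = 1 mm).
Layer 1000–730 hPa: Δp = 270 hPa = 27000 Pa, q̄ = 0.014 kg/kg → 0.014 × 27000 / 9.8 = 38.57 mm
Layer 730–400 hPa: Δp = 330 hPa = 33000 Pa, q̄ = 0.007 kg/kg → 0.007 × 33000 / 9.8 = 23.57 mm
Layer 400–300 hPa: Δp = 100 hPa = 10000 Pa, q̄ = 0.002 kg/kg → 0.002 × 10000 / 9.8 = 2.04 mm
PW = 38.57 + 23.57 + 2.04 = 64.18 ≈ 64.2 mm.
Rainfall = ε × PW = 0.59 × 64.2 = 37.9 mm.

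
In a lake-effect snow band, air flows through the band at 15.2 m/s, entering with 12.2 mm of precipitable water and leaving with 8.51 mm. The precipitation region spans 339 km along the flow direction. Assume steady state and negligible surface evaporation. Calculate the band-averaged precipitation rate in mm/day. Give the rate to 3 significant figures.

R ≈ 14.3 mm/day

Column moisture flux per unit crosswind length is F = V × PW.
Inflow: F_in = 15.2 × 12.2 = 185.44 mm·m/s
Outflow: F_out = 15.2 × 8.51 = 129.352 mm·m/s
Steady-state rate R = (F_in − F_out)/L = (185.44 − 129.352) / 339000 m = 1.655e-04 mm/s.
R = 1.655e-04 × 3600 × 24 = 14.3 mm/day.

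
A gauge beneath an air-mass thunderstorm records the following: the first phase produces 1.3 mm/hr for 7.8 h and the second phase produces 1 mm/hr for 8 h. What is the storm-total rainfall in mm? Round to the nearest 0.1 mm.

Total = Σ Rᵢ Δtᵢ = 1.3 × 7.8 + 1 × 8
      = 10.14 + 8 = 18.1 mm.

total ≈ 18.1 mm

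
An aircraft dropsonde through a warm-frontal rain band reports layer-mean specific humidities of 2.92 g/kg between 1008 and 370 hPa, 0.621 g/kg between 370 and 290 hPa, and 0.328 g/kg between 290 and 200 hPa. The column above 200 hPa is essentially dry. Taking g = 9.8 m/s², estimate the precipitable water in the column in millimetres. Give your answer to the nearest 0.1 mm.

Precipitable water is the column-integrated vapour mass per unit area: PW = (1/g) Σ q̄ Δp, with q in kg/kg and Δp in Pa (1 kg/m² of water = 1 mm).
Layer 1008–370 hPa: Δp = 638 hPa = 63800 Pa, q̄ = 0.00292 kg/kg → 0.00292 × 63800 / 9.8 = 19.01 mm
Layer 370–290 hPa: Δp = 80 hPa = 8000 Pa, q̄ = 0.000621 kg/kg → 0.000621 × 8000 / 9.8 = 0.51 mm
Layer 290–200 hPa: Δp = 90 hPa = 9000 Pa, q̄ = 0.000328 kg/kg → 0.000328 × 9000 / 9.8 = 0.30 mm
PW = 19.01 + 0.51 + 0.30 = 19.82 ≈ 19.8 mm.

PW ≈ 19.8 mm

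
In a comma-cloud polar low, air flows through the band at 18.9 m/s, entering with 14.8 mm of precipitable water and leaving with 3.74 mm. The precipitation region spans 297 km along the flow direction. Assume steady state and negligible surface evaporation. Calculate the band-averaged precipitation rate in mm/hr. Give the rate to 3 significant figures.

Column moisture flux per unit crosswind length is F = V × PW.
Inflow: F_in = 18.9 × 14.8 = 279.72 mm·m/s
Outflow: F_out = 18.9 × 3.74 = 70.686 mm·m/s
Steady-state rate R = (F_in − F_out)/L = (279.72 − 70.686) / 297000 m = 7.038e-04 mm/s.
R = 7.038e-04 × 3600 = 2.53 mm/hr.

R ≈ 2.53 mm/hr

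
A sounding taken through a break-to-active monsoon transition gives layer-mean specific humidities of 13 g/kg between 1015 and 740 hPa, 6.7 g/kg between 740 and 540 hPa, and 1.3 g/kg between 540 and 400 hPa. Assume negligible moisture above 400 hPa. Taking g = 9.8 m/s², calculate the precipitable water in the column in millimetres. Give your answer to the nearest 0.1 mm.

Precipitable water is the column-integrated vapour mass per unit area: PW = (1/g) Σ q̄ Δp, with q in kg/kg and Δp in Pa (1 kg/m² of water = 1 mm).
Layer 1015–740 hPa: Δp = 275 hPa = 27500 Pa, q̄ = 0.013 kg/kg → 0.013 × 27500 / 9.8 = 36.48 mm
Layer 740–540 hPa: Δp = 200 hPa = 20000 Pa, q̄ = 0.0067 kg/kg → 0.0067 × 20000 / 9.8 = 13.67 mm
Layer 540–400 hPa: Δp = 140 hPa = 14000 Pa, q̄ = 0.0013 kg/kg → 0.0013 × 14000 / 9.8 = 1.86 mm
PW = 36.48 + 13.67 + 1.86 = 52.01 ≈ 52.0 mm.

PW ≈ 52.0 mm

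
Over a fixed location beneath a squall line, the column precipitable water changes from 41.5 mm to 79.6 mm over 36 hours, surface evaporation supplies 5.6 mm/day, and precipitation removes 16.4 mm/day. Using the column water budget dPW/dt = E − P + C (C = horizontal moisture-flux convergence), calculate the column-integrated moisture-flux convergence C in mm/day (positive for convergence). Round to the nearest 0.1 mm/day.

C ≈ 36.2 mm/day

dPW/dt = (79.6 − 41.5) mm / (36/24 day) = +25.400 mm/day.
C = dPW/dt − E + P = (+25.400) − 5.6 + 16.4 = 36.2 mm/day.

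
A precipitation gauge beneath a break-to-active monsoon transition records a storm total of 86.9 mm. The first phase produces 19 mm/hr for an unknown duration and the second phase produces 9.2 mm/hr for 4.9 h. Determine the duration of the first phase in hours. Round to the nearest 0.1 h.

duration ≈ 2.2 h

Known phases: 9.2 × 4.9 = 45.08 mm.
Remaining depth = 86.9 − 45.08 = 41.82 mm.
Duration = 41.82 / 19 = 2.2 h.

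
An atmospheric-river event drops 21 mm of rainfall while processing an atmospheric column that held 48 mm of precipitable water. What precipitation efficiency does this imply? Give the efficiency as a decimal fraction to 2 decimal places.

ε ≈ 0.44

ε = rainfall / PW = 21 / 48 = 0.44.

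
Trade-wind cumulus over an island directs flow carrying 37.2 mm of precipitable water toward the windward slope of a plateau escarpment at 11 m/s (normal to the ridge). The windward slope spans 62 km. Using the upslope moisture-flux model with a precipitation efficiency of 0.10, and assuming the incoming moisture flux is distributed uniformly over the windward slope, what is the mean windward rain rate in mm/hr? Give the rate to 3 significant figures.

Incoming column moisture flux per unit ridge length: F = V × PW = 11 × 37.2 = 409.2 mm·m/s.
Spread over the 62 km slope with efficiency ε = 0.10: R = ε·F/W = 0.10 × 409.2 / 62000 m = 6.600e-04 mm/s.
R = 6.600e-04 × 3600 = 2.38 mm/hr.

R ≈ 2.38 mm/hr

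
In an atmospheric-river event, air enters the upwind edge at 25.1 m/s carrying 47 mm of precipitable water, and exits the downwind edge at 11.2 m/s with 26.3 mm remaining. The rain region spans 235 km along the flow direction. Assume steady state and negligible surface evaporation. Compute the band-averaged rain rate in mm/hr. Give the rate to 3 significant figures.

Column moisture flux per unit crosswind length is F = V × PW.
Inflow: F_in = 25.1 × 47 = 1179.7 mm·m/s
Outflow: F_out = 11.2 × 26.3 = 294.56 mm·m/s
Steady-state rate R = (F_in − F_out)/L = (1179.7 − 294.56) / 235000 m = 3.767e-03 mm/s.
R = 3.767e-03 × 3600 = 13.6 mm/hr.

R ≈ 13.6 mm/hr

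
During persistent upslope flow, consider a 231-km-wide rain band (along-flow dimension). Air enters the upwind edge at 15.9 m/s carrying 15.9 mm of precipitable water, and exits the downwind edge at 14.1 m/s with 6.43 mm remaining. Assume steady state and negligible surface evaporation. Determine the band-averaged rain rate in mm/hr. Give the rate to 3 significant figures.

Column moisture flux per unit crosswind length is F = V × PW.
Inflow: F_in = 15.9 × 15.9 = 252.81 mm·m/s
Outflow: F_out = 14.1 × 6.43 = 90.663 mm·m/s
Steady-state rate R = (F_in − F_out)/L = (252.81 − 90.663) / 231000 m = 7.019e-04 mm/s.
R = 7.019e-04 × 3600 = 2.53 mm/hr.

R ≈ 2.53 mm/hr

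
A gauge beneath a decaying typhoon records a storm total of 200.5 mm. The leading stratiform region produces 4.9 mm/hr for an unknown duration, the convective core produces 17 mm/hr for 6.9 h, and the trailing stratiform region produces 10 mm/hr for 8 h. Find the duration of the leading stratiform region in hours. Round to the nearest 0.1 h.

duration ≈ 0.7 h

Known phases: 17 × 6.9 + 10 × 8 = 117.3 + 80 = 197.3 mm.
Remaining depth = 200.5 − 197.3 = 3.2 mm.
Duration = 3.2 / 4.9 = 0.7 h.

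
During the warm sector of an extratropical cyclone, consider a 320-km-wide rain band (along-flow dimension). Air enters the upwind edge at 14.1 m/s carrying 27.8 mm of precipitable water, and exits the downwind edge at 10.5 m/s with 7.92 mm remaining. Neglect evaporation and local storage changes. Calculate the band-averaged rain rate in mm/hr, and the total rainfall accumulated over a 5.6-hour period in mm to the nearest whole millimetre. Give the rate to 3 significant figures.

Column moisture flux per unit crosswind length is F = V × PW.
Inflow: F_in = 14.1 × 27.8 = 391.98 mm·m/s
Outflow: F_out = 10.5 × 7.92 = 83.16 mm·m/s
Steady-state rate R = (F_in − F_out)/L = (391.98 − 83.16) / 320000 m = 9.651e-04 mm/s.
R = 9.651e-04 × 3600 = 3.47 mm/hr.
Over 5.6 h: total = 3.47 × 5.6 = 19.432 ≈ 19 mm.

R ≈ 3.47 mm/hr; total ≈ 19 mm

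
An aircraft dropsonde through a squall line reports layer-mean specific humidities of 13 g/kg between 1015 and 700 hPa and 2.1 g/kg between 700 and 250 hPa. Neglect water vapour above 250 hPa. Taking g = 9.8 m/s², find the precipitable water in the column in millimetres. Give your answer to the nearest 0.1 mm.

PW ≈ 51.4 mm

Precipitable water is the column-integrated vapour mass per unit area: PW = (1/g) Σ q̄ Δp, with q in kg/kg and Δp in Pa (1 kg/m² of water = 1 mm).
Layer 1015–700 hPa: Δp = 315 hPa = 31500 Pa, q̄ = 0.013 kg/kg → 0.013 × 31500 / 9.8 = 41.79 mm
Layer 700–250 hPa: Δp = 450 hPa = 45000 Pa, q̄ = 0.0021 kg/kg → 0.0021 × 45000 / 9.8 = 9.64 mm
PW = 41.79 + 9.64 = 51.43 ≈ 51.4 mm.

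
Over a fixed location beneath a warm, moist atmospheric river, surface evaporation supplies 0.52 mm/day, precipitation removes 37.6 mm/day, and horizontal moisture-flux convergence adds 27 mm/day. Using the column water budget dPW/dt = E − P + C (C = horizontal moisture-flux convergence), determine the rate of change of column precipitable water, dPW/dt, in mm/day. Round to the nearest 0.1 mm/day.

dPW/dt = E − P + C = 0.52 − 37.6 + (27) = -10.1 mm/day.

dPW/dt ≈ -10.1 mm/day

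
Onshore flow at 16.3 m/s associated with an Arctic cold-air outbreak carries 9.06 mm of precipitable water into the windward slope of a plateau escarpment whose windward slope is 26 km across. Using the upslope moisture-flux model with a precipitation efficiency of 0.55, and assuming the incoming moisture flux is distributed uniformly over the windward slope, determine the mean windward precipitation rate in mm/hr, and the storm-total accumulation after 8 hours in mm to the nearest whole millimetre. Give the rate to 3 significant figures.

Incoming column moisture flux per unit ridge length: F = V × PW = 16.3 × 9.06 = 147.678 mm·m/s.
Spread over the 26 km slope with efficiency ε = 0.55: R = ε·F/W = 0.55 × 147.678 / 26000 m = 3.124e-03 mm/s.
R = 3.124e-03 × 3600 = 11.2 mm/hr.
Over 8 h: total = 11.2 × 8 = 89.6 ≈ 90 mm.

R ≈ 11.2 mm/hr; total ≈ 90 mm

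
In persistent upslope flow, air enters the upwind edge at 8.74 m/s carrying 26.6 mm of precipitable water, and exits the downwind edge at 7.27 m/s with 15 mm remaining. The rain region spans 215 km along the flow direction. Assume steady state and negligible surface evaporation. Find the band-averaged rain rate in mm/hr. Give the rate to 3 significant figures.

R ≈ 2.07 mm/hr

Column moisture flux per unit crosswind length is F = V × PW.
Inflow: F_in = 8.74 × 26.6 = 232.484 mm·m/s
Outflow: F_out = 7.27 × 15 = 109.05 mm·m/s
Steady-state rate R = (F_in − F_out)/L = (232.484 − 109.05) / 215000 m = 5.741e-04 mm/s.
R = 5.741e-04 × 3600 = 2.07 mm/hr.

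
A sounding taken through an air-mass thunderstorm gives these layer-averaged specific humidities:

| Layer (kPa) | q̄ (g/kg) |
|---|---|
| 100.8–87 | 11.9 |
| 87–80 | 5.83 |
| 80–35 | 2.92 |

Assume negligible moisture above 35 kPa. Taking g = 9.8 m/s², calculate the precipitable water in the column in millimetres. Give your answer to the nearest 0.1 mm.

Precipitable water is the column-integrated vapour mass per unit area: PW = (1/g) Σ q̄ Δp, with q in kg/kg and Δp in Pa (1 kg/m² of water = 1 mm).
Layer 100.8–87 kPa: Δp = 138 hPa = 13800 Pa, q̄ = 0.0119 kg/kg → 0.0119 × 13800 / 9.8 = 16.76 mm
Layer 87–80 kPa: Δp = 70 hPa = 7000 Pa, q̄ = 0.00583 kg/kg → 0.00583 × 7000 / 9.8 = 4.16 mm
Layer 80–35 kPa: Δp = 450 hPa = 45000 Pa, q̄ = 0.00292 kg/kg → 0.00292 × 45000 / 9.8 = 13.41 mm
PW = 16.76 + 4.16 + 13.41 = 34.33 ≈ 34.3 mm.

PW ≈ 34.3 mm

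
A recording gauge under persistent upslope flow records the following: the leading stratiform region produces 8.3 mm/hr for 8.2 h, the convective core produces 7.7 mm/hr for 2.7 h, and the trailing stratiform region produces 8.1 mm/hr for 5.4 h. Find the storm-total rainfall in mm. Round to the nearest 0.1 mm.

total ≈ 132.6 mm

Total = Σ Rᵢ Δtᵢ = 8.3 × 8.2 + 7.7 × 2.7 + 8.1 × 5.4
      = 68.06 + 20.79 + 43.74 = 132.6 mm.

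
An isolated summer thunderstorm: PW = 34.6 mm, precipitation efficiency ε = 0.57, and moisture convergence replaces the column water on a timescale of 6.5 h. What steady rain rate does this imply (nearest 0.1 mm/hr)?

Each overturning extracts ε × PW = 0.57 × 34.6 = 19.722 mm.
Rate = ε·PW / τ = 19.722 / 6.5 h = 3.0 mm/hr.

R ≈ 3.0 mm/hr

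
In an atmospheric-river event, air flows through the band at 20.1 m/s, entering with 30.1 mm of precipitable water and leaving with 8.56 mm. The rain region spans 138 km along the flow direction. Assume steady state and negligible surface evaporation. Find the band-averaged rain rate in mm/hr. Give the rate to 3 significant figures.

R ≈ 11.3 mm/hr

Column moisture flux per unit crosswind length is F = V × PW.
Inflow: F_in = 20.1 × 30.1 = 605.01 mm·m/s
Outflow: F_out = 20.1 × 8.56 = 172.056 mm·m/s
Steady-state rate R = (F_in − F_out)/L = (605.01 − 172.056) / 138000 m = 3.137e-03 mm/s.
R = 3.137e-03 × 3600 = 11.3 mm/hr.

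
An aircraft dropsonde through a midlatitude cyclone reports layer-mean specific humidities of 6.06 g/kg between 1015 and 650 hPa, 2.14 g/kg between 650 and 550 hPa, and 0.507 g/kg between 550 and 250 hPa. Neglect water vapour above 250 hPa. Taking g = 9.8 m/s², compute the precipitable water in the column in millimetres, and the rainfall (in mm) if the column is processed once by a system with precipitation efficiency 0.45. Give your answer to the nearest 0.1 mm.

Precipitable water is the column-integrated vapour mass per unit area: PW = (1/g) Σ q̄ Δp, with q in kg/kg and Δp in Pa (1 kg/m² of water = 1 mm).
Layer 1015–650 hPa: Δp = 365 hPa = 36500 Pa, q̄ = 0.00606 kg/kg → 0.00606 × 36500 / 9.8 = 22.57 mm
Layer 650–550 hPa: Δp = 100 hPa = 10000 Pa, q̄ = 0.00214 kg/kg → 0.00214 × 10000 / 9.8 = 2.18 mm
Layer 550–250 hPa: Δp = 300 hPa = 30000 Pa, q̄ = 0.000507 kg/kg → 0.000507 × 30000 / 9.8 = 1.55 mm
PW = 22.57 + 2.18 + 1.55 = 26.30 ≈ 26.3 mm.
Rainfall = ε × PW = 0.45 × 26.3 = 11.8 mm.

PW ≈ 26.3 mm; rainfall ≈ 11.8 mm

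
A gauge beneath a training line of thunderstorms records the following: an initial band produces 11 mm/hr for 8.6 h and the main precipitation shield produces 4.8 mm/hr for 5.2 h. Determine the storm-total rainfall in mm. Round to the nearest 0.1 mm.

total ≈ 119.6 mm

Total = Σ Rᵢ Δtᵢ = 11 × 8.6 + 4.8 × 5.2
      = 94.6 + 24.96 = 119.6 mm.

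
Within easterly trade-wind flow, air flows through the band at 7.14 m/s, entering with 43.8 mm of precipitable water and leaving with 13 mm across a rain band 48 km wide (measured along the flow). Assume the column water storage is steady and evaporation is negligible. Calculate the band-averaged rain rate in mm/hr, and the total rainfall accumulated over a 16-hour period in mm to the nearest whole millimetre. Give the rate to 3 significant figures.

R ≈ 16.5 mm/hr; total ≈ 264 mm

Column moisture flux per unit crosswind length is F = V × PW.
Inflow: F_in = 7.14 × 43.8 = 312.732 mm·m/s
Outflow: F_out = 7.14 × 13 = 92.82 mm·m/s
Steady-state rate R = (F_in − F_out)/L = (312.732 − 92.82) / 48000 m = 4.581e-03 mm/s.
R = 4.581e-03 × 3600 = 16.5 mm/hr.
Over 16 h: total = 16.5 × 16 = 264 mm.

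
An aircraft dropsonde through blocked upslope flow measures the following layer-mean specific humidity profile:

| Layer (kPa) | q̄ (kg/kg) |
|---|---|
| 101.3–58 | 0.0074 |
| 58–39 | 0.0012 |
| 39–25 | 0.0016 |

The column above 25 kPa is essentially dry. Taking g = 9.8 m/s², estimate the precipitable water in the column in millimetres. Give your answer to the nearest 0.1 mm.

Precipitable water is the column-integrated vapour mass per unit area: PW = (1/g) Σ q̄ Δp, with q in kg/kg and Δp in Pa (1 kg/m² of water = 1 mm).
Layer 101.3–58 kPa: Δp = 433 hPa = 43300 Pa, q̄ = 0.0074 kg/kg → 0.0074 × 43300 / 9.8 = 32.70 mm
Layer 58–39 kPa: Δp = 190 hPa = 19000 Pa, q̄ = 0.0012 kg/kg → 0.0012 × 19000 / 9.8 = 2.33 mm
Layer 39–25 kPa: Δp = 140 hPa = 14000 Pa, q̄ = 0.0016 kg/kg → 0.0016 × 14000 / 9.8 = 2.29 mm
PW = 32.70 + 2.33 + 2.29 = 37.32 ≈ 37.3 mm.

PW ≈ 37.3 mm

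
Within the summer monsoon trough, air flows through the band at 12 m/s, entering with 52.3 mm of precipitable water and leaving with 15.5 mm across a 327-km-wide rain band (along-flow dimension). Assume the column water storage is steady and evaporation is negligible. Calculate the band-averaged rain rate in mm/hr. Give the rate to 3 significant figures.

R ≈ 4.86 mm/hr

Column moisture flux per unit crosswind length is F = V × PW.
Inflow: F_in = 12 × 52.3 = 627.6 mm·m/s
Outflow: F_out = 12 × 15.5 = 186 mm·m/s
Steady-state rate R = (F_in − F_out)/L = (627.6 − 186) / 327000 m = 1.350e-03 mm/s.
R = 1.350e-03 × 3600 = 4.86 mm/hr.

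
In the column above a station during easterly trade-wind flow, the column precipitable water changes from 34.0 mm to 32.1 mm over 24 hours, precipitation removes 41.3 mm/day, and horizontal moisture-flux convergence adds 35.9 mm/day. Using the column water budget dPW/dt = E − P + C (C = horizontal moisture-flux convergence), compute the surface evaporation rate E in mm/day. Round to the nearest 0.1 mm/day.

E ≈ 3.5 mm/day

dPW/dt = (32.1 − 34.0) mm / (24/24 day) = -1.900 mm/day.
E = dPW/dt + P − C = (-1.900) + 41.3 − (35.9) = 3.5 mm/day.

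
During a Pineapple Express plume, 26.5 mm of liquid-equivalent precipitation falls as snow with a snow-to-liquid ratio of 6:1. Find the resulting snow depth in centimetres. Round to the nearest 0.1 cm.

Snow depth = liquid × ratio = 26.5 mm × 6 = 159 mm = 15.9 cm.

snow depth ≈ 15.9 cm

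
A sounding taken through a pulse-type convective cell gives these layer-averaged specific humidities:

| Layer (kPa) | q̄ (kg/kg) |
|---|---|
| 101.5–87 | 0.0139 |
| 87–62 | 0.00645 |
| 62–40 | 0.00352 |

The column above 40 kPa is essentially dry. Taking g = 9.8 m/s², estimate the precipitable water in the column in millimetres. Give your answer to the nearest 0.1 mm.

Precipitable water is the column-integrated vapour mass per unit area: PW = (1/g) Σ q̄ Δp, with q in kg/kg and Δp in Pa (1 kg/m² of water = 1 mm).
Layer 101.5–87 kPa: Δp = 145 hPa = 14500 Pa, q̄ = 0.0139 kg/kg → 0.0139 × 14500 / 9.8 = 20.57 mm
Layer 87–62 kPa: Δp = 250 hPa = 25000 Pa, q̄ = 0.00645 kg/kg → 0.00645 × 25000 / 9.8 = 16.45 mm
Layer 62–40 kPa: Δp = 220 hPa = 22000 Pa, q̄ = 0.00352 kg/kg → 0.00352 × 22000 / 9.8 = 7.90 mm
PW = 20.57 + 16.45 + 7.90 = 44.92 ≈ 44.9 mm.

PW ≈ 44.9 mm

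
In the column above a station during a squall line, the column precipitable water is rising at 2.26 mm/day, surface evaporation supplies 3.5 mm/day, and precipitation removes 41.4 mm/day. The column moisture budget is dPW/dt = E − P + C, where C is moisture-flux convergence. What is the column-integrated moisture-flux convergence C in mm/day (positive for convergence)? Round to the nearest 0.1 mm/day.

C ≈ 40.2 mm/day

dPW/dt = +2.26 mm/day.
C = dPW/dt − E + P = (+2.26) − 3.5 + 41.4 = 40.2 mm/day.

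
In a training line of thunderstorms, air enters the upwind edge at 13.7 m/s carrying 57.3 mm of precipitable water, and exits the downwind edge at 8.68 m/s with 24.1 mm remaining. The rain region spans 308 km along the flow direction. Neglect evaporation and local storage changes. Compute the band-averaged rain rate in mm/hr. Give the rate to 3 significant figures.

Column moisture flux per unit crosswind length is F = V × PW.
Inflow: F_in = 13.7 × 57.3 = 785.01 mm·m/s
Outflow: F_out = 8.68 × 24.1 = 209.188 mm·m/s
Steady-state rate R = (F_in − F_out)/L = (785.01 − 209.188) / 308000 m = 1.870e-03 mm/s.
R = 1.870e-03 × 3600 = 6.73 mm/hr.

R ≈ 6.73 mm/hr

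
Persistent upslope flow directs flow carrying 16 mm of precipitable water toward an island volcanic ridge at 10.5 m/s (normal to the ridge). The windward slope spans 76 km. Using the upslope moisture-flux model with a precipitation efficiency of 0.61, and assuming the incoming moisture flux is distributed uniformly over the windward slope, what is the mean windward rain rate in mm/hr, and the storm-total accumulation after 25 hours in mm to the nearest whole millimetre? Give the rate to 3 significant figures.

R ≈ 4.85 mm/hr; total ≈ 121 mm

Incoming column moisture flux per unit ridge length: F = V × PW = 10.5 × 16 = 168 mm·m/s.
Spread over the 76 km slope with efficiency ε = 0.61: R = ε·F/W = 0.61 × 168 / 76000 m = 1.348e-03 mm/s.
R = 1.348e-03 × 3600 = 4.85 mm/hr.
Over 25 h: total = 4.85 × 25 = 121.25 ≈ 121 mm.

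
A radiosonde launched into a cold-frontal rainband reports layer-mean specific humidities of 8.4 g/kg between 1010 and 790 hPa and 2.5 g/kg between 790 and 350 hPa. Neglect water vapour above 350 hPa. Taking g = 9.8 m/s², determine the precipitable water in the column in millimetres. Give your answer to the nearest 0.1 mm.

Precipitable water is the column-integrated vapour mass per unit area: PW = (1/g) Σ q̄ Δp, with q in kg/kg and Δp in Pa (1 kg/m² of water = 1 mm).
Layer 1010–790 hPa: Δp = 220 hPa = 22000 Pa, q̄ = 0.0084 kg/kg → 0.0084 × 22000 / 9.8 = 18.86 mm
Layer 790–350 hPa: Δp = 440 hPa = 44000 Pa, q̄ = 0.0025 kg/kg → 0.0025 × 44000 / 9.8 = 11.22 mm
PW = 18.86 + 11.22 = 30.08 ≈ 30.1 mm.

PW ≈ 30.1 mm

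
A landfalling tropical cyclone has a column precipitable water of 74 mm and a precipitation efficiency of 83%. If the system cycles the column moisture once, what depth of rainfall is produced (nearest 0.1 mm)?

Rainfall = ε × PW = 0.83 × 74 = 61.4 mm.

rainfall ≈ 61.4 mm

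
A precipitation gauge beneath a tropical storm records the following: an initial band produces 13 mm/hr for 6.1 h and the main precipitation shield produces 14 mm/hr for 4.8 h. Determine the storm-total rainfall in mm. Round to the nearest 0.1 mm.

total ≈ 146.5 mm

Total = Σ Rᵢ Δtᵢ = 13 × 6.1 + 14 × 4.8
      = 79.3 + 67.2 = 146.5 mm.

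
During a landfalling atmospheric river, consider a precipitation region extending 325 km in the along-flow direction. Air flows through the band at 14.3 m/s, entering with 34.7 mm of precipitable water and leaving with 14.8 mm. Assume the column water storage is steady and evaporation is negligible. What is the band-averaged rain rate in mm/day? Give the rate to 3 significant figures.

R ≈ 75.7 mm/day

Column moisture flux per unit crosswind length is F = V × PW.
Inflow: F_in = 14.3 × 34.7 = 496.21 mm·m/s
Outflow: F_out = 14.3 × 14.8 = 211.64 mm·m/s
Steady-state rate R = (F_in − F_out)/L = (496.21 − 211.64) / 325000 m = 8.756e-04 mm/s.
R = 8.756e-04 × 3600 × 24 = 75.7 mm/day.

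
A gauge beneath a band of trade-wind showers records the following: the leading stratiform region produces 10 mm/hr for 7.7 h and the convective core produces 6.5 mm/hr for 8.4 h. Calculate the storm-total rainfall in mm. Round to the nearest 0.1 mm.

Total = Σ Rᵢ Δtᵢ = 10 × 7.7 + 6.5 × 8.4
      = 77 + 54.6 = 131.6 mm.

total ≈ 131.6 mm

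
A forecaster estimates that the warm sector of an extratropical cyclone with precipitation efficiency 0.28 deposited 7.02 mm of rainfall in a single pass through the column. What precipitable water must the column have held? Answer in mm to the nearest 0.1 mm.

PW ≈ 25.1 mm

PW = rainfall / ε = 7.02 / 0.28 = 25.1 mm.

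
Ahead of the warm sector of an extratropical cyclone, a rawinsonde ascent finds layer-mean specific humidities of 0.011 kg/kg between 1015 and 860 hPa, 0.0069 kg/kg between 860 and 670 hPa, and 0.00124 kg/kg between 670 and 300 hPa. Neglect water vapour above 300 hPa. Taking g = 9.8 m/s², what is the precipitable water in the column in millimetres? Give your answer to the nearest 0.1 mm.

Precipitable water is the column-integrated vapour mass per unit area: PW = (1/g) Σ q̄ Δp, with q in kg/kg and Δp in Pa (1 kg/m² of water = 1 mm).
Layer 1015–860 hPa: Δp = 155 hPa = 15500 Pa, q̄ = 0.011 kg/kg → 0.011 × 15500 / 9.8 = 17.40 mm
Layer 860–670 hPa: Δp = 190 hPa = 19000 Pa, q̄ = 0.0069 kg/kg → 0.0069 × 19000 / 9.8 = 13.38 mm
Layer 670–300 hPa: Δp = 370 hPa = 37000 Pa, q̄ = 0.00124 kg/kg → 0.00124 × 37000 / 9.8 = 4.68 mm
PW = 17.40 + 13.38 + 4.68 = 35.46 ≈ 35.5 mm.

PW ≈ 35.5 mm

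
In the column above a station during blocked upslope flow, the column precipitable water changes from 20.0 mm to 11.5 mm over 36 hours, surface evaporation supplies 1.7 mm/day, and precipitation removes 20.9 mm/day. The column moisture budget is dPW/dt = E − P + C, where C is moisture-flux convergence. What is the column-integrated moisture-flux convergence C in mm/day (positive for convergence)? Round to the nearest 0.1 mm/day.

dPW/dt = (11.5 − 20.0) mm / (36/24 day) = -5.667 mm/day.
C = dPW/dt − E + P = (-5.667) − 1.7 + 20.9 = 13.5 mm/day.

C ≈ 13.5 mm/day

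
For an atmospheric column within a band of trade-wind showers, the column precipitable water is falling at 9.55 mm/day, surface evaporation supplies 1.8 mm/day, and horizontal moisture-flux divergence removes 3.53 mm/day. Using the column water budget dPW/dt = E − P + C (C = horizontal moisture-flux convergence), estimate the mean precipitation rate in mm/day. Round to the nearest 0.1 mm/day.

P ≈ 7.8 mm/day

dPW/dt = -9.55 mm/day.
P = E + C − dPW/dt = 1.8 + (-3.53) − (-9.55) = 7.8 mm/day.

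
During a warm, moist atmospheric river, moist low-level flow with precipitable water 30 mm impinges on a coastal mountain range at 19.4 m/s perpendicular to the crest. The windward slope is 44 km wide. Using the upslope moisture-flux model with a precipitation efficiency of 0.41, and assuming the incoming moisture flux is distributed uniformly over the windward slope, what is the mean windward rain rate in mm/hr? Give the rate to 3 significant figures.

R ≈ 19.5 mm/hr

Incoming column moisture flux per unit ridge length: F = V × PW = 19.4 × 30 = 582 mm·m/s.
Spread over the 44 km slope with efficiency ε = 0.41: R = ε·F/W = 0.41 × 582 / 44000 m = 5.423e-03 mm/s.
R = 5.423e-03 × 3600 = 19.5 mm/hr.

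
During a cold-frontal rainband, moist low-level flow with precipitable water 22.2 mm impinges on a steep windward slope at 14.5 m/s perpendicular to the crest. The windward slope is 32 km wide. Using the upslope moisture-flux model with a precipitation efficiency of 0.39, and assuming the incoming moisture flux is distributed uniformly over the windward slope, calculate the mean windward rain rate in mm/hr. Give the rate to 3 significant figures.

Incoming column moisture flux per unit ridge length: F = V × PW = 14.5 × 22.2 = 321.9 mm·m/s.
Spread over the 32 km slope with efficiency ε = 0.39: R = ε·F/W = 0.39 × 321.9 / 32000 m = 3.923e-03 mm/s.
R = 3.923e-03 × 3600 = 14.1 mm/hr.

R ≈ 14.1 mm/hr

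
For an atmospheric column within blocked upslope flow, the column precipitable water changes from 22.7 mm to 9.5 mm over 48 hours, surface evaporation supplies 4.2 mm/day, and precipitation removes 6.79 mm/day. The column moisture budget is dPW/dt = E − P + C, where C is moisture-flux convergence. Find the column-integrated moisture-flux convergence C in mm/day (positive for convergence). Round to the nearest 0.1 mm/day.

dPW/dt = (9.5 − 22.7) mm / (48/24 day) = -6.600 mm/day.
C = dPW/dt − E + P = (-6.600) − 4.2 + 6.79 = -4.0 mm/day.

C ≈ -4.0 mm/day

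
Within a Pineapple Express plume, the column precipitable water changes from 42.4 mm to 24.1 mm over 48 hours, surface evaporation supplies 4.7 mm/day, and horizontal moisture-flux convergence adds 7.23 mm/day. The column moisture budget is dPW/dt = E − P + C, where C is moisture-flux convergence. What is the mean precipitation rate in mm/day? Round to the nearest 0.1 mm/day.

dPW/dt = (24.1 − 42.4) mm / (48/24 day) = -9.150 mm/day.
P = E + C − dPW/dt = 4.7 + (7.23) − (-9.150) = 21.1 mm/day.

P ≈ 21.1 mm/day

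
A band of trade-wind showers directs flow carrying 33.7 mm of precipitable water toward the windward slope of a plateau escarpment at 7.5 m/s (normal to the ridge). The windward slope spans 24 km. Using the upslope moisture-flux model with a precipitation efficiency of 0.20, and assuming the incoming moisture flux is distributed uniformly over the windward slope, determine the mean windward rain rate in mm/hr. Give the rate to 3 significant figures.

Incoming column moisture flux per unit ridge length: F = V × PW = 7.5 × 33.7 = 252.75 mm·m/s.
Spread over the 24 km slope with efficiency ε = 0.20: R = ε·F/W = 0.20 × 252.75 / 24000 m = 2.106e-03 mm/s.
R = 2.106e-03 × 3600 = 7.58 mm/hr.

R ≈ 7.58 mm/hr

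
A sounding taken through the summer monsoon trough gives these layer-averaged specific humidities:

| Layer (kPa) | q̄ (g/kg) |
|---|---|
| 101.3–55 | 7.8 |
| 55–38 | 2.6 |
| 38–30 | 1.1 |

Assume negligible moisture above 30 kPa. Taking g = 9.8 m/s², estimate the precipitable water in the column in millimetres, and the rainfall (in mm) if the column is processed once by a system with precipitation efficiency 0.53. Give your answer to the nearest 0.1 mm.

PW ≈ 42.3 mm; rainfall ≈ 22.4 mm

Precipitable water is the column-integrated vapour mass per unit area: PW = (1/g) Σ q̄ Δp, with q in kg/kg and Δp in Pa (1 kg/m² of water = 1 mm).
Layer 101.3–55 kPa: Δp = 463 hPa = 46300 Pa, q̄ = 0.0078 kg/kg → 0.0078 × 46300 / 9.8 = 36.85 mm
Layer 55–38 kPa: Δp = 170 hPa = 17000 Pa, q̄ = 0.0026 kg/kg → 0.0026 × 17000 / 9.8 = 4.51 mm
Layer 38–30 kPa: Δp = 80 hPa = 8000 Pa, q̄ = 0.0011 kg/kg → 0.0011 × 8000 / 9.8 = 0.90 mm
PW = 36.85 + 4.51 + 0.90 = 42.26 ≈ 42.3 mm.
Rainfall = ε × PW = 0.53 × 42.3 = 22.4 mm.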